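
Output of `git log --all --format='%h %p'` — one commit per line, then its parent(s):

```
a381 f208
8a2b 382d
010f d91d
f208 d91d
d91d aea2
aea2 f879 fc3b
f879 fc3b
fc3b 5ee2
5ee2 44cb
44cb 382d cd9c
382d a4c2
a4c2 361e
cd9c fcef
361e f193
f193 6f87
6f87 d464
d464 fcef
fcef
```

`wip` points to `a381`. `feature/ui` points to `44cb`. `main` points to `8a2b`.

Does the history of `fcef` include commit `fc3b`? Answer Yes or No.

Ancestors of fcef: {fcef}.
fc3b is not in that set, so it is not an ancestor of fcef.

No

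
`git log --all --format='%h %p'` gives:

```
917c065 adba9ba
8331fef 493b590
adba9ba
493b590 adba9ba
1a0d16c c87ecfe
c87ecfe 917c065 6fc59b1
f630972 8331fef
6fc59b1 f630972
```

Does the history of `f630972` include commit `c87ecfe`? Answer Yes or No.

Ancestors of f630972: {493b590, 8331fef, adba9ba, f630972}.
c87ecfe is not in that set, so it is not an ancestor of f630972.

No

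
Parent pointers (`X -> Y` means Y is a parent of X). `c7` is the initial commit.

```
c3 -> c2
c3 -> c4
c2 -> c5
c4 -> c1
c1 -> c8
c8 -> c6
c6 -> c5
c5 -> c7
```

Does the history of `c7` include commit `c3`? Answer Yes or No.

Ancestors of c7: {c7}.
c3 is not in that set, so it is not an ancestor of c7.

No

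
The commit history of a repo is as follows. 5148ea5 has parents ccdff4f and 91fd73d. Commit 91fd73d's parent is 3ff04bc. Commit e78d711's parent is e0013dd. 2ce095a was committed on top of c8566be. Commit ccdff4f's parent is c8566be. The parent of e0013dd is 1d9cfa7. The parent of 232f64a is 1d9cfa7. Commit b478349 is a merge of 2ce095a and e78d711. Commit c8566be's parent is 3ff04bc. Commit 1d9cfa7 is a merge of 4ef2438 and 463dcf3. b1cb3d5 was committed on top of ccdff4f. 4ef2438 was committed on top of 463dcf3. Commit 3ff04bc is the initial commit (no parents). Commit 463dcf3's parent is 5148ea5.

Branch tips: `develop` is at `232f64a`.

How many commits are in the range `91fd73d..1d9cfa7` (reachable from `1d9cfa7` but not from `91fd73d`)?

Reachable from 1d9cfa7: {1d9cfa7, 3ff04bc, 463dcf3, 4ef2438, 5148ea5, 91fd73d, c8566be, ccdff4f}.
Reachable from 91fd73d: {3ff04bc, 91fd73d}.
In 1d9cfa7's history but not 91fd73d's: {1d9cfa7, 463dcf3, 4ef2438, 5148ea5, c8566be, ccdff4f} — 6 commits.

6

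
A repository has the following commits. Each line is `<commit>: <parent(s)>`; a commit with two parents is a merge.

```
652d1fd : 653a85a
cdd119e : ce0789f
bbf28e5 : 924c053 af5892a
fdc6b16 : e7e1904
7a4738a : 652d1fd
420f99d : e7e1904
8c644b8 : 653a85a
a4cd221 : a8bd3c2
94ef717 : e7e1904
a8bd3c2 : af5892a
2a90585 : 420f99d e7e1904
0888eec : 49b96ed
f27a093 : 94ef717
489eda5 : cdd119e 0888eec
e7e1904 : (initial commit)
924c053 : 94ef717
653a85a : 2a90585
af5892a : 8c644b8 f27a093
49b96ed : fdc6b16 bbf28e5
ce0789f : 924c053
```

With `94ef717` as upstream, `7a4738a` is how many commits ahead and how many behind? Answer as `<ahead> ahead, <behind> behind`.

5 ahead, 1 behind

Reachable from 7a4738a: {2a90585, 420f99d, 652d1fd, 653a85a, 7a4738a, e7e1904}.
Reachable from 94ef717: {94ef717, e7e1904}.
Only in 7a4738a's history (ahead): {2a90585, 420f99d, 652d1fd, 653a85a, 7a4738a} — 5.
Only in 94ef717's history (behind): {94ef717} — 1.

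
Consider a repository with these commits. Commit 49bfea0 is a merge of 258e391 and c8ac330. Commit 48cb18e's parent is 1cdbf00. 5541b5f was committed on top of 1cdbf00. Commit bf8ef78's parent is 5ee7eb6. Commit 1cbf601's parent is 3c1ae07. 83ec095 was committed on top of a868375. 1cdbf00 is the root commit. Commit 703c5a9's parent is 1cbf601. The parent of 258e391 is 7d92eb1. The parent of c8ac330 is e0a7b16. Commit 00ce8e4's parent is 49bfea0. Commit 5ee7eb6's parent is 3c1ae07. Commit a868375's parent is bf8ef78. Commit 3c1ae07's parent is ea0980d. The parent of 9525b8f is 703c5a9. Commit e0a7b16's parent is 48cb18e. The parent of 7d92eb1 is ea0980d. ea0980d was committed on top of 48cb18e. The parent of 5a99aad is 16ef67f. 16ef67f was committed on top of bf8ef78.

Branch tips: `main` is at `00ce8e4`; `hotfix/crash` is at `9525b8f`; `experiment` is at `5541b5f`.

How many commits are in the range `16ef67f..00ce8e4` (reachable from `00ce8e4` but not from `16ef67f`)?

6

Reachable from 00ce8e4: {00ce8e4, 1cdbf00, 258e391, 48cb18e, 49bfea0, 7d92eb1, c8ac330, e0a7b16, ea0980d}.
Reachable from 16ef67f: {16ef67f, 1cdbf00, 3c1ae07, 48cb18e, 5ee7eb6, bf8ef78, ea0980d}.
In 00ce8e4's history but not 16ef67f's: {00ce8e4, 258e391, 49bfea0, 7d92eb1, c8ac330, e0a7b16} — 6 commits.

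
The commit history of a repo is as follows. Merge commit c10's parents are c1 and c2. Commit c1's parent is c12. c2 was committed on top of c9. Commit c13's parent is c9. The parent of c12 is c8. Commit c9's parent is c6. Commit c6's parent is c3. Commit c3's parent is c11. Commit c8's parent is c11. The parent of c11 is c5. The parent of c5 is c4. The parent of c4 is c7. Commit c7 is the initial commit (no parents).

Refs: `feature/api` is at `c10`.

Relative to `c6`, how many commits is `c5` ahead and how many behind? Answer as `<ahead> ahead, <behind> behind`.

Reachable from c5: {c4, c5, c7}.
Reachable from c6: {c11, c3, c4, c5, c6, c7}.
Only in c5's history (ahead): {} — 0.
Only in c6's history (behind): {c11, c3, c6} — 3.

0 ahead, 3 behind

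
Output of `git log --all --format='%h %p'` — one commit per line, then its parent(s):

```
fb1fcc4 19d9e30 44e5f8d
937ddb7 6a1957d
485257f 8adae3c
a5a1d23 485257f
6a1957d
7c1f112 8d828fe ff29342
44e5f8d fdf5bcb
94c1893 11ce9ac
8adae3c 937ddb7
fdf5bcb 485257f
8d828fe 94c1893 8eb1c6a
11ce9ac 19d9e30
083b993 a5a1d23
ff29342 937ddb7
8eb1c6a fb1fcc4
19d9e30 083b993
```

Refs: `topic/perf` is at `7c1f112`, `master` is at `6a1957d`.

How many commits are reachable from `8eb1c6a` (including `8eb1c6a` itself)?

11

Walking parent pointers from 8eb1c6a: reachable set = {083b993, 19d9e30, 44e5f8d, 485257f, 6a1957d, 8adae3c, 8eb1c6a, 937ddb7, a5a1d23, fb1fcc4, fdf5bcb}.
That is 11 commits.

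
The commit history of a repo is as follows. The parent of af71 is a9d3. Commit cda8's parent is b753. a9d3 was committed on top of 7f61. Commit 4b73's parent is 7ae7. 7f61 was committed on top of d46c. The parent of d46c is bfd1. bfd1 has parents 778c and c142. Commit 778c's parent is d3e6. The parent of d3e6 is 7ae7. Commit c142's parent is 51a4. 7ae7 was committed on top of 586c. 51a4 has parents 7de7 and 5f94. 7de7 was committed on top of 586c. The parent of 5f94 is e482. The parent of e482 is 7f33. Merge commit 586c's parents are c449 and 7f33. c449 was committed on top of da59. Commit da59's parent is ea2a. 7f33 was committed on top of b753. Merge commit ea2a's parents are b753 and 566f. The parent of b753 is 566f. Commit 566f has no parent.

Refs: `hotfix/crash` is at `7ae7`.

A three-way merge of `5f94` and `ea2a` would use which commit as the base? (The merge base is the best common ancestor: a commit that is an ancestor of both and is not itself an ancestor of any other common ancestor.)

Ancestors of 5f94: {566f, 5f94, 7f33, b753, e482}.
Ancestors of ea2a: {566f, b753, ea2a}.
Common ancestors: {566f, b753}.
Among these, b753 is not an ancestor of any other common ancestor — it is the merge base.

b753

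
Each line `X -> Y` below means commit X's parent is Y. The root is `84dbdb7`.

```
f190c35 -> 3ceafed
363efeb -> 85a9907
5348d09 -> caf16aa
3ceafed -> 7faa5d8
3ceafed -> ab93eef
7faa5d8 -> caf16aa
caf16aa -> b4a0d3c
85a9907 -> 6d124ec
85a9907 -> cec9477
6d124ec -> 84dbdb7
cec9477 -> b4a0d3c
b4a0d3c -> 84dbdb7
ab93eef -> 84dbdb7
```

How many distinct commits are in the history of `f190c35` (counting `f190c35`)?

7

Walking parent pointers from f190c35: reachable set = {3ceafed, 7faa5d8, 84dbdb7, ab93eef, b4a0d3c, caf16aa, f190c35}.
That is 7 commits.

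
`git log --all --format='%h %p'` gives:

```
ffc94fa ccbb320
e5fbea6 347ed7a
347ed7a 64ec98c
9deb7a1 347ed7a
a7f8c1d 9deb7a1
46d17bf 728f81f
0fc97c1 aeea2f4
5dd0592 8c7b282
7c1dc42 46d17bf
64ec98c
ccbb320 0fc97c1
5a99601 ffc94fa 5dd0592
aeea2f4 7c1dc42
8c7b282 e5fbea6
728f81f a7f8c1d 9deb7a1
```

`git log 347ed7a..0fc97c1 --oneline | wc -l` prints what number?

Reachable from 0fc97c1: {0fc97c1, 347ed7a, 46d17bf, 64ec98c, 728f81f, 7c1dc42, 9deb7a1, a7f8c1d, aeea2f4}.
Reachable from 347ed7a: {347ed7a, 64ec98c}.
In 0fc97c1's history but not 347ed7a's: {0fc97c1, 46d17bf, 728f81f, 7c1dc42, 9deb7a1, a7f8c1d, aeea2f4} — 7 commits.

7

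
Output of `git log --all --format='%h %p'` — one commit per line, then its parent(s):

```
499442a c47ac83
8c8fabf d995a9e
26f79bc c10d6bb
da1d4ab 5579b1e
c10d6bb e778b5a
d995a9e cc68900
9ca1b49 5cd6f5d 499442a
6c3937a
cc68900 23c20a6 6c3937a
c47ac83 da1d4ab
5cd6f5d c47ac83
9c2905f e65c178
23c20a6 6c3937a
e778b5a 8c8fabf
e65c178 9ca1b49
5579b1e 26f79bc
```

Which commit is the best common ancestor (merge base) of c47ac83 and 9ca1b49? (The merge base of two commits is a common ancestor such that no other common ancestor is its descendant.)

c47ac83

Ancestors of c47ac83: {23c20a6, 26f79bc, 5579b1e, 6c3937a, 8c8fabf, c10d6bb, c47ac83, cc68900, d995a9e, da1d4ab, e778b5a}.
Ancestors of 9ca1b49: {23c20a6, 26f79bc, 499442a, 5579b1e, 5cd6f5d, 6c3937a, 8c8fabf, 9ca1b49, c10d6bb, c47ac83, cc68900, d995a9e, da1d4ab, e778b5a}.
Common ancestors: {23c20a6, 26f79bc, 5579b1e, 6c3937a, 8c8fabf, c10d6bb, c47ac83, cc68900, d995a9e, da1d4ab, e778b5a}.
Among these, c47ac83 is not an ancestor of any other common ancestor — it is the merge base.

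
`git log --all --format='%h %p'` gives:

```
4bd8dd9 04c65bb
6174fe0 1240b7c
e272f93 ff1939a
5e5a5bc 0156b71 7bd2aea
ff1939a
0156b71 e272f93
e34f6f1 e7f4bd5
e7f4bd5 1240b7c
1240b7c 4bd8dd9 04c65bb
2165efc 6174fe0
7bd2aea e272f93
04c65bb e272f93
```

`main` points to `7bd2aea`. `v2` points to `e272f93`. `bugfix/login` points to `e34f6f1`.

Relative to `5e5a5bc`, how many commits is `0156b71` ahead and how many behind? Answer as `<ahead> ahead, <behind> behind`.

Reachable from 0156b71: {0156b71, e272f93, ff1939a}.
Reachable from 5e5a5bc: {0156b71, 5e5a5bc, 7bd2aea, e272f93, ff1939a}.
Only in 0156b71's history (ahead): {} — 0.
Only in 5e5a5bc's history (behind): {5e5a5bc, 7bd2aea} — 2.

0 ahead, 2 behind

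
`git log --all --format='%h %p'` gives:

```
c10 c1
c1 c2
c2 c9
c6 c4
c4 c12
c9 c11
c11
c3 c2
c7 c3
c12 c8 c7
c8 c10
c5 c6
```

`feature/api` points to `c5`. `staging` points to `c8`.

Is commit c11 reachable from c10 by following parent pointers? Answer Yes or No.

Ancestors of c10 (commits reachable by following parents): {c1, c10, c11, c2, c9}.
c11 is in that set, so it is an ancestor of c10.

Yes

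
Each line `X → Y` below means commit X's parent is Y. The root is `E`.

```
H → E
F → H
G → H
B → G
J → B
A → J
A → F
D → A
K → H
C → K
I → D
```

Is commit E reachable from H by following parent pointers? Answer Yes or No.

Ancestors of H (commits reachable by following parents): {E, H}.
E is in that set, so it is an ancestor of H.

Yes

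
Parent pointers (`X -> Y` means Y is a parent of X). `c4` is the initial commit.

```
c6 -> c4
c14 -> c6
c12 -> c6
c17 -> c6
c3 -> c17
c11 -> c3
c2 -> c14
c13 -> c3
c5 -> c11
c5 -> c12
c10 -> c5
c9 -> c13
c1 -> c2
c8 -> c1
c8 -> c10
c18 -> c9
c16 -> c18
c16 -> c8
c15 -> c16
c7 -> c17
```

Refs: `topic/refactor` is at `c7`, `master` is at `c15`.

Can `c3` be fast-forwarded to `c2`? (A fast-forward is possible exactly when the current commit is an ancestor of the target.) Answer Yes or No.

No

A fast-forward from c3 to c2 is possible iff c3 is an ancestor of c2.
Ancestors of c2: {c14, c2, c4, c6}.
c3 is not among them, so fast-forward is not possible.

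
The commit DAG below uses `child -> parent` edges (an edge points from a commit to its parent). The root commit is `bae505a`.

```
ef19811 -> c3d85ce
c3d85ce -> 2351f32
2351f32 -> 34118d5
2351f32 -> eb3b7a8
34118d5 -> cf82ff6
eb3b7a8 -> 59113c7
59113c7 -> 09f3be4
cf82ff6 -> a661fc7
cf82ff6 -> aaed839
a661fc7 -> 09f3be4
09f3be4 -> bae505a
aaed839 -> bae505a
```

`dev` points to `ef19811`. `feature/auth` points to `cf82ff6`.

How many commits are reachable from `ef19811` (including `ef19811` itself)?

11

Walking parent pointers from ef19811: reachable set = {09f3be4, 2351f32, 34118d5, 59113c7, a661fc7, aaed839, bae505a, c3d85ce, cf82ff6, eb3b7a8, ef19811}.
That is 11 commits.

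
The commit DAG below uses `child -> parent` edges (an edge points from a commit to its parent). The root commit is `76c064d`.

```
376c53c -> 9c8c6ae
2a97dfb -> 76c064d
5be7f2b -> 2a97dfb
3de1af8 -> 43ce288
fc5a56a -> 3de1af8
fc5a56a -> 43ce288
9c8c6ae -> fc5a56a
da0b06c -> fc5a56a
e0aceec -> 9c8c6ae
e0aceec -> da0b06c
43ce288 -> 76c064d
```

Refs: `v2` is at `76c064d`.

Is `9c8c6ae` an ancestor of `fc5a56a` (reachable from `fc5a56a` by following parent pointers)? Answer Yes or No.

No

Ancestors of fc5a56a: {3de1af8, 43ce288, 76c064d, fc5a56a}.
9c8c6ae is not in that set, so it is not an ancestor of fc5a56a.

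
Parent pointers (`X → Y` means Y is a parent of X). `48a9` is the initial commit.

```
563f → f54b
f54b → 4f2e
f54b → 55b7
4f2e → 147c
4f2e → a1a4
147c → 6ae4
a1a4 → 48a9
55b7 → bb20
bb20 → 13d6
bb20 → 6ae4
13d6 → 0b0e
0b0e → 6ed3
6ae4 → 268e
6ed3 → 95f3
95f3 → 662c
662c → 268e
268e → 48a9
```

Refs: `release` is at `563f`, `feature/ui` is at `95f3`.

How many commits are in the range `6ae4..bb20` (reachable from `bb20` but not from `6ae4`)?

Reachable from bb20: {0b0e, 13d6, 268e, 48a9, 662c, 6ae4, 6ed3, 95f3, bb20}.
Reachable from 6ae4: {268e, 48a9, 6ae4}.
In bb20's history but not 6ae4's: {0b0e, 13d6, 662c, 6ed3, 95f3, bb20} — 6 commits.

6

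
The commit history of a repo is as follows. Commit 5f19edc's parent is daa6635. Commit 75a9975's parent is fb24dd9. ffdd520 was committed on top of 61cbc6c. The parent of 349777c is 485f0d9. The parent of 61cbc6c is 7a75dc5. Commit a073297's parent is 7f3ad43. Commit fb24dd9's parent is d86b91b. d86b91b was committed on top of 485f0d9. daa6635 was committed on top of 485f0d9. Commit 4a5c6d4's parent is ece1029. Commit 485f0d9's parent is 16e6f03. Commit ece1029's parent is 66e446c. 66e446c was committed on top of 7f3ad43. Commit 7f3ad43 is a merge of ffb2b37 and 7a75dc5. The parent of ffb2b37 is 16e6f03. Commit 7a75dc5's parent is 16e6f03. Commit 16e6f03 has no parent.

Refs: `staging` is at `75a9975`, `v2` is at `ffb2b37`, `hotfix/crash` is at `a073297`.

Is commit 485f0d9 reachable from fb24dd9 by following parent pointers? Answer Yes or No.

Ancestors of fb24dd9 (commits reachable by following parents): {16e6f03, 485f0d9, d86b91b, fb24dd9}.
485f0d9 is in that set, so it is an ancestor of fb24dd9.

Yes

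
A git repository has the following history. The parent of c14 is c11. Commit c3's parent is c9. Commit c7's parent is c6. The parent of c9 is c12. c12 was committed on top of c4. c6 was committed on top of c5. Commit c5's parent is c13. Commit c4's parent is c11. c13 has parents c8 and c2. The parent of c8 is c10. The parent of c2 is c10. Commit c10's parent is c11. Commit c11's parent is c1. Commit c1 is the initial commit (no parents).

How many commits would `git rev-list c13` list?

6

Walking parent pointers from c13: reachable set = {c1, c10, c11, c13, c2, c8}.
That is 6 commits.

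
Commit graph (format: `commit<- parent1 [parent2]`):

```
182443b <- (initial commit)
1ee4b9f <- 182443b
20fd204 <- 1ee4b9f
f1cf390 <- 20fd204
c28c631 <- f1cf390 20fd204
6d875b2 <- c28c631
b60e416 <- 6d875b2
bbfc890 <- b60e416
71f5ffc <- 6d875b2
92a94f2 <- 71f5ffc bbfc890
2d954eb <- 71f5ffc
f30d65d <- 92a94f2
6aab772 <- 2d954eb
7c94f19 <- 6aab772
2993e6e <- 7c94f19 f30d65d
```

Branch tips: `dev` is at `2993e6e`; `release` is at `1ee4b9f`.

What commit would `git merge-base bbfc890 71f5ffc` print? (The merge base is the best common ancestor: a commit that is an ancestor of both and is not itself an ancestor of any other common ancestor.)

6d875b2

Ancestors of bbfc890: {182443b, 1ee4b9f, 20fd204, 6d875b2, b60e416, bbfc890, c28c631, f1cf390}.
Ancestors of 71f5ffc: {182443b, 1ee4b9f, 20fd204, 6d875b2, 71f5ffc, c28c631, f1cf390}.
Common ancestors: {182443b, 1ee4b9f, 20fd204, 6d875b2, c28c631, f1cf390}.
Among these, 6d875b2 is not an ancestor of any other common ancestor — it is the merge base.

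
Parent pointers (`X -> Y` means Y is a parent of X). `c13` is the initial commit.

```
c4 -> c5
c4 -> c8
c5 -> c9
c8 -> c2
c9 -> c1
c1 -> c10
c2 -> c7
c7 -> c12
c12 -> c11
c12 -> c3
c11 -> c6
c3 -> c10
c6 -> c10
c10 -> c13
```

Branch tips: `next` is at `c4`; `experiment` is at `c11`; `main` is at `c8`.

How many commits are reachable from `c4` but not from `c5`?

Reachable from c4: {c1, c10, c11, c12, c13, c2, c3, c4, c5, c6, c7, c8, c9}.
Reachable from c5: {c1, c10, c13, c5, c9}.
In c4's history but not c5's: {c11, c12, c2, c3, c4, c6, c7, c8} — 8 commits.

8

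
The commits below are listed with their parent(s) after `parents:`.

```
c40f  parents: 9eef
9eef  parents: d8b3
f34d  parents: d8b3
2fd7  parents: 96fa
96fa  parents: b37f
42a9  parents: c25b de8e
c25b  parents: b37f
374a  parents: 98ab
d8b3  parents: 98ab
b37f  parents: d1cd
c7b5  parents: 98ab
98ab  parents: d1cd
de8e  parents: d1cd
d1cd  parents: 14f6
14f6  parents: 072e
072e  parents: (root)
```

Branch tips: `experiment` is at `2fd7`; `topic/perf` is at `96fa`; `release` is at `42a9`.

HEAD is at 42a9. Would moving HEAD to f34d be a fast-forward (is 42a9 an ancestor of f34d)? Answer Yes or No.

A fast-forward from 42a9 to f34d is possible iff 42a9 is an ancestor of f34d.
Ancestors of f34d: {072e, 14f6, 98ab, d1cd, d8b3, f34d}.
42a9 is not among them, so fast-forward is not possible.

No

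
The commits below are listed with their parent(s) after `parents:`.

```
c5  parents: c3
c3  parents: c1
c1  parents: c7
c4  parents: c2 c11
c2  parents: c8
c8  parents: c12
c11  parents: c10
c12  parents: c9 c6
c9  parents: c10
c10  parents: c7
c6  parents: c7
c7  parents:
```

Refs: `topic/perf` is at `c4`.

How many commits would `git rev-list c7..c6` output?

1

Reachable from c6: {c6, c7}.
Reachable from c7: {c7}.
In c6's history but not c7's: {c6} — 1 commit.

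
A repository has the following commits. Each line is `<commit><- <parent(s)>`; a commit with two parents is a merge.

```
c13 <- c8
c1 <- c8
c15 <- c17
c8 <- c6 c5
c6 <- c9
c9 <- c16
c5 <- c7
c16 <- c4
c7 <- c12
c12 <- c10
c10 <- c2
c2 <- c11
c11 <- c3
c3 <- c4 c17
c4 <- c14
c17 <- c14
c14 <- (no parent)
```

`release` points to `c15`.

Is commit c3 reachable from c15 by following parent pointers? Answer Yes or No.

Ancestors of c15: {c14, c15, c17}.
c3 is not in that set, so it is not an ancestor of c15.

No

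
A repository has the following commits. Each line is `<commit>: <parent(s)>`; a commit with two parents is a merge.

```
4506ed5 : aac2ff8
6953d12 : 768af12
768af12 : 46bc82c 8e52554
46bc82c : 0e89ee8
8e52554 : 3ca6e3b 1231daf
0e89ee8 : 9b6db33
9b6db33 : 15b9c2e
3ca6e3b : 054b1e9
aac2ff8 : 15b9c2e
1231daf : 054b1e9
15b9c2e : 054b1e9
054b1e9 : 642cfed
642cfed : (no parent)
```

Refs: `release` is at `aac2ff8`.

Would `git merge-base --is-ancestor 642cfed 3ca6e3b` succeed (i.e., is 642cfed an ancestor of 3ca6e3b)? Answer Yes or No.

Ancestors of 3ca6e3b (commits reachable by following parents): {054b1e9, 3ca6e3b, 642cfed}.
642cfed is in that set, so it is an ancestor of 3ca6e3b.

Yes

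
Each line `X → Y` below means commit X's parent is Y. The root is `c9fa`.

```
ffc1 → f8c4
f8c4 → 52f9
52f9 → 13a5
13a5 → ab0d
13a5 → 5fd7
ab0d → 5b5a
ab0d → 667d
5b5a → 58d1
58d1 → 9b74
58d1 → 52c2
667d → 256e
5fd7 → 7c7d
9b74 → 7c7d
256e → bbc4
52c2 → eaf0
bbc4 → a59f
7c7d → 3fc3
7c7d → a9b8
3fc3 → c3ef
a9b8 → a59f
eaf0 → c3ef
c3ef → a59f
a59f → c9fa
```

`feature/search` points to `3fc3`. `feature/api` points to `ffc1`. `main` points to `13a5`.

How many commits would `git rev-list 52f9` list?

18

Walking parent pointers from 52f9: reachable set = {13a5, 256e, 3fc3, 52c2, 52f9, 58d1, 5b5a, 5fd7, 667d, 7c7d, 9b74, a59f, a9b8, ab0d, bbc4, c3ef, c9fa, eaf0}.
That is 18 commits.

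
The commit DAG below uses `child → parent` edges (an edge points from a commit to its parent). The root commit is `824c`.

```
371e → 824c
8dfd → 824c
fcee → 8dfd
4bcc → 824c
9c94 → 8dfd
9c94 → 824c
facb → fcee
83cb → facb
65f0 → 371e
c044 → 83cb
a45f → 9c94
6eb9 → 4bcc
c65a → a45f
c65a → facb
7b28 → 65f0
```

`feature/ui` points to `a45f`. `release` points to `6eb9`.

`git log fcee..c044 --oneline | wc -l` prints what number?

3

Reachable from c044: {824c, 83cb, 8dfd, c044, facb, fcee}.
Reachable from fcee: {824c, 8dfd, fcee}.
In c044's history but not fcee's: {83cb, c044, facb} — 3 commits.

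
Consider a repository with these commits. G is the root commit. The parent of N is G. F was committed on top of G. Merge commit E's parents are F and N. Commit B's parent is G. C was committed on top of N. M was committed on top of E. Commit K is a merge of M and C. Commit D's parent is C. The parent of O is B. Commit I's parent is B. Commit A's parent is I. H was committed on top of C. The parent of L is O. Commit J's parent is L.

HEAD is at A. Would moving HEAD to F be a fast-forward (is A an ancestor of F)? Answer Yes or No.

No

A fast-forward from A to F is possible iff A is an ancestor of F.
Ancestors of F: {F, G}.
A is not among them, so fast-forward is not possible.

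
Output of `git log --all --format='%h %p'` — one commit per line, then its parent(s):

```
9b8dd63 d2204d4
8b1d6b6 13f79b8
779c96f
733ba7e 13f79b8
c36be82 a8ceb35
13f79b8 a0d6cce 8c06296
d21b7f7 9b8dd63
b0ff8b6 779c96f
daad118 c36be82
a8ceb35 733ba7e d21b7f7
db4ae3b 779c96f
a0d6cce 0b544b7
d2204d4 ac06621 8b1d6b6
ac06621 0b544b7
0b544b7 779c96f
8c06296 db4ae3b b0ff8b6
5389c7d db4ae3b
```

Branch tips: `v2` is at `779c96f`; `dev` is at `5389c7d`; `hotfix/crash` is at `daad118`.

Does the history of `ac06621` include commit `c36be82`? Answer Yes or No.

Ancestors of ac06621: {0b544b7, 779c96f, ac06621}.
c36be82 is not in that set, so it is not an ancestor of ac06621.

No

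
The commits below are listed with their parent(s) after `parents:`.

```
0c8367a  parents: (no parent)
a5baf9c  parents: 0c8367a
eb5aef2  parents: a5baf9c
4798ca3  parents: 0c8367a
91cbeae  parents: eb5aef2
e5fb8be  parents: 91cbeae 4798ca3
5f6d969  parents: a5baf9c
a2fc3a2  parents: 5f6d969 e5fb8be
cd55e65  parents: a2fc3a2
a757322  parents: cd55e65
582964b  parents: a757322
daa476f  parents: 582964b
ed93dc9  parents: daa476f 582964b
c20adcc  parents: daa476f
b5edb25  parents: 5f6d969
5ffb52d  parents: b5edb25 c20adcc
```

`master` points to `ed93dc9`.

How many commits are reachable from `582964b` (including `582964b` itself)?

11

Walking parent pointers from 582964b: reachable set = {0c8367a, 4798ca3, 582964b, 5f6d969, 91cbeae, a2fc3a2, a5baf9c, a757322, cd55e65, e5fb8be, eb5aef2}.
That is 11 commits.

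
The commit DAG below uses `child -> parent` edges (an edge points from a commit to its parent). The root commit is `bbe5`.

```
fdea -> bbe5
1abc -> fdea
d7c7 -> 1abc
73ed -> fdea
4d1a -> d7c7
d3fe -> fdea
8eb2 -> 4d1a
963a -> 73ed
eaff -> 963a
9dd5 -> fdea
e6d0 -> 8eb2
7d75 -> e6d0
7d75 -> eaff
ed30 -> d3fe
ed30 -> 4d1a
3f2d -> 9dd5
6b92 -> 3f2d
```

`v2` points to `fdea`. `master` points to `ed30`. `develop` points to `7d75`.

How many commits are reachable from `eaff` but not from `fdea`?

Reachable from eaff: {73ed, 963a, bbe5, eaff, fdea}.
Reachable from fdea: {bbe5, fdea}.
In eaff's history but not fdea's: {73ed, 963a, eaff} — 3 commits.

3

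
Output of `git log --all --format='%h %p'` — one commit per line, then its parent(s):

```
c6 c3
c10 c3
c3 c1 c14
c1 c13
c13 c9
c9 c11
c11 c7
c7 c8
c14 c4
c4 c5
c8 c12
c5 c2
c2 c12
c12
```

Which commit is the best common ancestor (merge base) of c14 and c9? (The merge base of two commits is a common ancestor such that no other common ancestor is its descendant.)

Ancestors of c14: {c12, c14, c2, c4, c5}.
Ancestors of c9: {c11, c12, c7, c8, c9}.
Common ancestors: {c12}.
The only common ancestor is c12, so it is the merge base.

c12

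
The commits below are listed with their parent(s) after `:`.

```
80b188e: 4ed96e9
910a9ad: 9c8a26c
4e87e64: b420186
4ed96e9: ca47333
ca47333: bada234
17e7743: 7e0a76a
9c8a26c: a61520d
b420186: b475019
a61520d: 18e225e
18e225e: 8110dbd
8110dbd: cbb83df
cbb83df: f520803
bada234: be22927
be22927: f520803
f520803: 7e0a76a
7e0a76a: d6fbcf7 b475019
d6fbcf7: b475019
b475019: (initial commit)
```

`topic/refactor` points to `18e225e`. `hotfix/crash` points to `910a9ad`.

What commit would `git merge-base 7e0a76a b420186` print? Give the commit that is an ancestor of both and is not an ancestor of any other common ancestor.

Ancestors of 7e0a76a: {7e0a76a, b475019, d6fbcf7}.
Ancestors of b420186: {b420186, b475019}.
Common ancestors: {b475019}.
The only common ancestor is b475019, so it is the merge base.

b475019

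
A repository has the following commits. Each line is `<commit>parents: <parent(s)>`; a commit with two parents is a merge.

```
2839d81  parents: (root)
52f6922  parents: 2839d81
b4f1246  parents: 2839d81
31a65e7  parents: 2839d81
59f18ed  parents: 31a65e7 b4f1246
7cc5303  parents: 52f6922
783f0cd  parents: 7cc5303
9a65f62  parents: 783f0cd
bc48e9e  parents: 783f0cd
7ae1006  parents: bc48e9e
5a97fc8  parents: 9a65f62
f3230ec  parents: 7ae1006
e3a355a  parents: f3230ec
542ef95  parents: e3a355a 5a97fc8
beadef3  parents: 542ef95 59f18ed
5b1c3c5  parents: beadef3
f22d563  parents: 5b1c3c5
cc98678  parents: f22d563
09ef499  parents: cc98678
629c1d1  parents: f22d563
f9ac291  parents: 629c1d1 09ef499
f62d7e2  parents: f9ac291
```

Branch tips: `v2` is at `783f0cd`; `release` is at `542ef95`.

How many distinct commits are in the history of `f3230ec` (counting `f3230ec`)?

Walking parent pointers from f3230ec: reachable set = {2839d81, 52f6922, 783f0cd, 7ae1006, 7cc5303, bc48e9e, f3230ec}.
That is 7 commits.

7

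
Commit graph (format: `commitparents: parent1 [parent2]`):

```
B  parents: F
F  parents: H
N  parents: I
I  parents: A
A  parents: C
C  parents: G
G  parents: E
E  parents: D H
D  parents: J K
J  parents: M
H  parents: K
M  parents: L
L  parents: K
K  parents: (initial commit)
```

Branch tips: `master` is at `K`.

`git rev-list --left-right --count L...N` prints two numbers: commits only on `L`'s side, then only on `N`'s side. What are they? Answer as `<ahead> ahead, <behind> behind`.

0 ahead, 10 behind

Reachable from L: {K, L}.
Reachable from N: {A, C, D, E, G, H, I, J, K, L, M, N}.
Only in L's history (ahead): {} — 0.
Only in N's history (behind): {A, C, D, E, G, H, I, J, M, N} — 10.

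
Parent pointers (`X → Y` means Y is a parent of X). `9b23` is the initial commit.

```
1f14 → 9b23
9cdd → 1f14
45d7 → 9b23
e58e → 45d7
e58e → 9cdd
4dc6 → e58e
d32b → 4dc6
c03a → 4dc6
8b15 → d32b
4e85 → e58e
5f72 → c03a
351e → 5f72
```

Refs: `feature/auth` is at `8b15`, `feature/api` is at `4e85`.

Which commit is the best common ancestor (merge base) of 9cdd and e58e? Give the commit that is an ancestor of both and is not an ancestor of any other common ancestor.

9cdd

Ancestors of 9cdd: {1f14, 9b23, 9cdd}.
Ancestors of e58e: {1f14, 45d7, 9b23, 9cdd, e58e}.
Common ancestors: {1f14, 9b23, 9cdd}.
Among these, 9cdd is not an ancestor of any other common ancestor — it is the merge base.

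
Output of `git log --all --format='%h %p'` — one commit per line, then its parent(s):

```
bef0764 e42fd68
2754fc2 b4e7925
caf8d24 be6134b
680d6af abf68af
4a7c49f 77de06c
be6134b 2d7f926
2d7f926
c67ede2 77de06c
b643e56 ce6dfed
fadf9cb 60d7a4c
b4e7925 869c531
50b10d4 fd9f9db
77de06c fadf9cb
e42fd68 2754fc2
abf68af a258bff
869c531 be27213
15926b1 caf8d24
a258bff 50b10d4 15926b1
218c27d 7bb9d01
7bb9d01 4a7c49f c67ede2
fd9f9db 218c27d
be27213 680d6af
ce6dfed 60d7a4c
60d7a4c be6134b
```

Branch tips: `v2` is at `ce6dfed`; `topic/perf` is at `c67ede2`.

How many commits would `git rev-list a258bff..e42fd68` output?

Reachable from e42fd68: {15926b1, 218c27d, 2754fc2, 2d7f926, 4a7c49f, 50b10d4, 60d7a4c, 680d6af, 77de06c, 7bb9d01, 869c531, a258bff, abf68af, b4e7925, be27213, be6134b, c67ede2, caf8d24, e42fd68, fadf9cb, fd9f9db}.
Reachable from a258bff: {15926b1, 218c27d, 2d7f926, 4a7c49f, 50b10d4, 60d7a4c, 77de06c, 7bb9d01, a258bff, be6134b, c67ede2, caf8d24, fadf9cb, fd9f9db}.
In e42fd68's history but not a258bff's: {2754fc2, 680d6af, 869c531, abf68af, b4e7925, be27213, e42fd68} — 7 commits.

7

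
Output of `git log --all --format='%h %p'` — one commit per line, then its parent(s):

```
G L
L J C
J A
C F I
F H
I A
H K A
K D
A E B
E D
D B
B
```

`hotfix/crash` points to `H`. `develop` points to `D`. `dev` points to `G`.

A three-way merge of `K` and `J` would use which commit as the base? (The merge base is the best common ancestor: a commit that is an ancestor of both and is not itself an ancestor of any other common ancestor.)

D

Ancestors of K: {B, D, K}.
Ancestors of J: {A, B, D, E, J}.
Common ancestors: {B, D}.
Among these, D is not an ancestor of any other common ancestor — it is the merge base.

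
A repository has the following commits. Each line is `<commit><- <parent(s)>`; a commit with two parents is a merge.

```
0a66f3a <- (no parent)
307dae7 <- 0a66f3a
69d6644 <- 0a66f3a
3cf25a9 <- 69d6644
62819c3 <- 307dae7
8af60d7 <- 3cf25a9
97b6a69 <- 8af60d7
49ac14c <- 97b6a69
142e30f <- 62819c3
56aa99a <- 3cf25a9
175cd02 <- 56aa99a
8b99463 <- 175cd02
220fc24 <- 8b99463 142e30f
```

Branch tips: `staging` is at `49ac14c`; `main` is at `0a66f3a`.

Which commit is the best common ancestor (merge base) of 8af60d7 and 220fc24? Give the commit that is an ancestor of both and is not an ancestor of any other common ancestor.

Ancestors of 8af60d7: {0a66f3a, 3cf25a9, 69d6644, 8af60d7}.
Ancestors of 220fc24: {0a66f3a, 142e30f, 175cd02, 220fc24, 307dae7, 3cf25a9, 56aa99a, 62819c3, 69d6644, 8b99463}.
Common ancestors: {0a66f3a, 3cf25a9, 69d6644}.
Among these, 3cf25a9 is not an ancestor of any other common ancestor — it is the merge base.

3cf25a9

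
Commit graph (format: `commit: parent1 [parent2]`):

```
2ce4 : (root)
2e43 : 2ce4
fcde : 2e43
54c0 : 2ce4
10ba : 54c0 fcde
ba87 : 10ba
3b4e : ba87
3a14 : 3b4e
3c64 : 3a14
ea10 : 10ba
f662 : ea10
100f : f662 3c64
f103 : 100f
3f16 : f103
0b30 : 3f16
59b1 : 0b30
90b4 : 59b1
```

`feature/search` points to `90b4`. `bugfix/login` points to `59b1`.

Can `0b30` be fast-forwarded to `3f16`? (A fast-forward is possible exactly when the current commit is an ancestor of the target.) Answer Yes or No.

A fast-forward from 0b30 to 3f16 is possible iff 0b30 is an ancestor of 3f16.
Ancestors of 3f16: {100f, 10ba, 2ce4, 2e43, 3a14, 3b4e, 3c64, 3f16, 54c0, ba87, ea10, f103, f662, fcde}.
0b30 is not among them, so fast-forward is not possible.

No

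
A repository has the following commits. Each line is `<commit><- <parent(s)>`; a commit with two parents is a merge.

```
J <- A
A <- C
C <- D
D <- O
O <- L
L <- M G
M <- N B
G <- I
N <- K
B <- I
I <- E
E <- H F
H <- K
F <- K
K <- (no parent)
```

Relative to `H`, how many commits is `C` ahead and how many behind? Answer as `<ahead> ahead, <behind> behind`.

Reachable from C: {B, C, D, E, F, G, H, I, K, L, M, N, O}.
Reachable from H: {H, K}.
Only in C's history (ahead): {B, C, D, E, F, G, I, L, M, N, O} — 11.
Only in H's history (behind): {} — 0.

11 ahead, 0 behind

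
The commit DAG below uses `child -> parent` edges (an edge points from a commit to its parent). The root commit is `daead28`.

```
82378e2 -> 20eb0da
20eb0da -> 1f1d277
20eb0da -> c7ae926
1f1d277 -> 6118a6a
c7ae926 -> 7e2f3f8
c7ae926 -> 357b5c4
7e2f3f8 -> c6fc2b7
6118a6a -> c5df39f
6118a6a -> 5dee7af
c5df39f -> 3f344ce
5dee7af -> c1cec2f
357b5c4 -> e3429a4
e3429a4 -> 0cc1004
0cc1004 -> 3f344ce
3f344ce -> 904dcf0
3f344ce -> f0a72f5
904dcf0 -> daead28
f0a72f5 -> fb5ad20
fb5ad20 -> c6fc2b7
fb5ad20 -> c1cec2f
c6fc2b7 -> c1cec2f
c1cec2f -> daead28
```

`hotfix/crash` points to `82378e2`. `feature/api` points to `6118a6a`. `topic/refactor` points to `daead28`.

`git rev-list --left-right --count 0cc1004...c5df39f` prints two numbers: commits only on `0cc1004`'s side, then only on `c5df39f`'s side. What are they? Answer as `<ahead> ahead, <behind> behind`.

Reachable from 0cc1004: {0cc1004, 3f344ce, 904dcf0, c1cec2f, c6fc2b7, daead28, f0a72f5, fb5ad20}.
Reachable from c5df39f: {3f344ce, 904dcf0, c1cec2f, c5df39f, c6fc2b7, daead28, f0a72f5, fb5ad20}.
Only in 0cc1004's history (ahead): {0cc1004} — 1.
Only in c5df39f's history (behind): {c5df39f} — 1.

1 ahead, 1 behind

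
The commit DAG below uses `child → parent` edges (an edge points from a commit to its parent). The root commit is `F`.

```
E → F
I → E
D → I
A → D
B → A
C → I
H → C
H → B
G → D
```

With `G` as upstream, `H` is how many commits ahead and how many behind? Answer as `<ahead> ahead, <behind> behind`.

4 ahead, 1 behind

Reachable from H: {A, B, C, D, E, F, H, I}.
Reachable from G: {D, E, F, G, I}.
Only in H's history (ahead): {A, B, C, H} — 4.
Only in G's history (behind): {G} — 1.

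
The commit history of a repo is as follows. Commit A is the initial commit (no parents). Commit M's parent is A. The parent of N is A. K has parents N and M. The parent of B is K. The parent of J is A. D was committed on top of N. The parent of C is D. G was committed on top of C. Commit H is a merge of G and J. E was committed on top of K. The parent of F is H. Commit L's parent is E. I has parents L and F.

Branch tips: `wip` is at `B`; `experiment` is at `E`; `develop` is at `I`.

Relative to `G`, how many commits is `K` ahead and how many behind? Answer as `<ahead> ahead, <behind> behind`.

2 ahead, 3 behind

Reachable from K: {A, K, M, N}.
Reachable from G: {A, C, D, G, N}.
Only in K's history (ahead): {K, M} — 2.
Only in G's history (behind): {C, D, G} — 3.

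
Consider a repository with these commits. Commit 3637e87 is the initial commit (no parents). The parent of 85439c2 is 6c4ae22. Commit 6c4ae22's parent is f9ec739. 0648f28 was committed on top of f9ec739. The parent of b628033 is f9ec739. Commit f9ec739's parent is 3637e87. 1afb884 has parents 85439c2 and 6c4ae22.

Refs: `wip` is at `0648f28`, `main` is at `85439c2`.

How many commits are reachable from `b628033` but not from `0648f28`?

1

Reachable from b628033: {3637e87, b628033, f9ec739}.
Reachable from 0648f28: {0648f28, 3637e87, f9ec739}.
In b628033's history but not 0648f28's: {b628033} — 1 commit.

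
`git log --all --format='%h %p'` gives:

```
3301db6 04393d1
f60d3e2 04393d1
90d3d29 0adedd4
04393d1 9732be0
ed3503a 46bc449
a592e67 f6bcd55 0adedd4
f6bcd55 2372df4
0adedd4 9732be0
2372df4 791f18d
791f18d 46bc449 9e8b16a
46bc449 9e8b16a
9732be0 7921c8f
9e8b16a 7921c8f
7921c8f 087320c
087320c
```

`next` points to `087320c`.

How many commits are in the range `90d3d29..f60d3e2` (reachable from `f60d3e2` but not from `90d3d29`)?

2

Reachable from f60d3e2: {04393d1, 087320c, 7921c8f, 9732be0, f60d3e2}.
Reachable from 90d3d29: {087320c, 0adedd4, 7921c8f, 90d3d29, 9732be0}.
In f60d3e2's history but not 90d3d29's: {04393d1, f60d3e2} — 2 commits.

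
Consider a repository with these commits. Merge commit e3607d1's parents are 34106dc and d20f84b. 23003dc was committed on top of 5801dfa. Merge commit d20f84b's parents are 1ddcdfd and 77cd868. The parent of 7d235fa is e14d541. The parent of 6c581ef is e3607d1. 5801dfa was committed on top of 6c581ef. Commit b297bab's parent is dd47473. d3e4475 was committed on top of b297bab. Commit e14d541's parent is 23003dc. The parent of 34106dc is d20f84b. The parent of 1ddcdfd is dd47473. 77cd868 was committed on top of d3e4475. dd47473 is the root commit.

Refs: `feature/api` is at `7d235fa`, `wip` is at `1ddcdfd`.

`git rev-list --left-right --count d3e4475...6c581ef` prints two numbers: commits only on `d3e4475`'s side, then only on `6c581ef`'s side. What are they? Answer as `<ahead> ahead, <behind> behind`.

0 ahead, 6 behind

Reachable from d3e4475: {b297bab, d3e4475, dd47473}.
Reachable from 6c581ef: {1ddcdfd, 34106dc, 6c581ef, 77cd868, b297bab, d20f84b, d3e4475, dd47473, e3607d1}.
Only in d3e4475's history (ahead): {} — 0.
Only in 6c581ef's history (behind): {1ddcdfd, 34106dc, 6c581ef, 77cd868, d20f84b, e3607d1} — 6.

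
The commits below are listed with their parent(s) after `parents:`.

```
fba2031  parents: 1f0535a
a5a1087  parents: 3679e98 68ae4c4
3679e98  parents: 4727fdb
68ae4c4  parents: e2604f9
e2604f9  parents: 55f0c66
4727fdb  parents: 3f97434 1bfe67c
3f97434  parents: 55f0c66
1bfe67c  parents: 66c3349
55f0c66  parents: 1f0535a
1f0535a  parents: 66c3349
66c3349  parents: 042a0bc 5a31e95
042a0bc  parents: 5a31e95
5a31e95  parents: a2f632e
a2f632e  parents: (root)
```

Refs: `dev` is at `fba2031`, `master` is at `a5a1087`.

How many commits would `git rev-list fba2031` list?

Walking parent pointers from fba2031: reachable set = {042a0bc, 1f0535a, 5a31e95, 66c3349, a2f632e, fba2031}.
That is 6 commits.

6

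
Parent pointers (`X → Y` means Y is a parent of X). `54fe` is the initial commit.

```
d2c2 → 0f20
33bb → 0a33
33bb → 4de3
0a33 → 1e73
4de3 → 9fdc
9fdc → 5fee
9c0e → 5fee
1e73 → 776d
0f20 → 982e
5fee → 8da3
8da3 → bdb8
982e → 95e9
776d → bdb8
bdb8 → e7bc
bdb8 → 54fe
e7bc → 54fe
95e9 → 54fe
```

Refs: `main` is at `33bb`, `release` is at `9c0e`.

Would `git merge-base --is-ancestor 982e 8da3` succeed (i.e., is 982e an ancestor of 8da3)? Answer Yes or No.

No

Ancestors of 8da3: {54fe, 8da3, bdb8, e7bc}.
982e is not in that set, so it is not an ancestor of 8da3.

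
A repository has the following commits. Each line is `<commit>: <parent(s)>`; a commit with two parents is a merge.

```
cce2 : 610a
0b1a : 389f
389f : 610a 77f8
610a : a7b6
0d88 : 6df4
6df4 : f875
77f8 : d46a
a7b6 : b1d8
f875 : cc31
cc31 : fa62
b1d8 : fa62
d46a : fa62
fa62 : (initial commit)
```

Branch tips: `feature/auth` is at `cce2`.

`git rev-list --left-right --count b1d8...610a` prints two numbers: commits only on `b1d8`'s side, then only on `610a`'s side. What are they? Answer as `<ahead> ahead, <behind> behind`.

Reachable from b1d8: {b1d8, fa62}.
Reachable from 610a: {610a, a7b6, b1d8, fa62}.
Only in b1d8's history (ahead): {} — 0.
Only in 610a's history (behind): {610a, a7b6} — 2.

0 ahead, 2 behind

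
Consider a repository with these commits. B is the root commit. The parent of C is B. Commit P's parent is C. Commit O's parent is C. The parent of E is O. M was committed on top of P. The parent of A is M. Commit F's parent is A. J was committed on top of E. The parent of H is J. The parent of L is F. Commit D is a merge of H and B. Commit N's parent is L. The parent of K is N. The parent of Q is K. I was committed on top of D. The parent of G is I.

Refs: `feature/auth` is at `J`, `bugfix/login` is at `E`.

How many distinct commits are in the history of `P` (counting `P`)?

Walking parent pointers from P: reachable set = {B, C, P}.
That is 3 commits.

3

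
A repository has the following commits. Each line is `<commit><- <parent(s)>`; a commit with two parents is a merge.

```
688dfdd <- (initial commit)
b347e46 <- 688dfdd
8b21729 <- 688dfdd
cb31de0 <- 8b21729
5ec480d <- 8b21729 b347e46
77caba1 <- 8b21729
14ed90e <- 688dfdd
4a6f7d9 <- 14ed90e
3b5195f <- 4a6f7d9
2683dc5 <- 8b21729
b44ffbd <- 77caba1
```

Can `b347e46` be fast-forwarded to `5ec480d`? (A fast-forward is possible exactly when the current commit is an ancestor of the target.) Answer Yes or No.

Yes

A fast-forward from b347e46 to 5ec480d is possible iff b347e46 is an ancestor of 5ec480d.
Ancestors of 5ec480d: {5ec480d, 688dfdd, 8b21729, b347e46}.
b347e46 is among them, so fast-forward is possible.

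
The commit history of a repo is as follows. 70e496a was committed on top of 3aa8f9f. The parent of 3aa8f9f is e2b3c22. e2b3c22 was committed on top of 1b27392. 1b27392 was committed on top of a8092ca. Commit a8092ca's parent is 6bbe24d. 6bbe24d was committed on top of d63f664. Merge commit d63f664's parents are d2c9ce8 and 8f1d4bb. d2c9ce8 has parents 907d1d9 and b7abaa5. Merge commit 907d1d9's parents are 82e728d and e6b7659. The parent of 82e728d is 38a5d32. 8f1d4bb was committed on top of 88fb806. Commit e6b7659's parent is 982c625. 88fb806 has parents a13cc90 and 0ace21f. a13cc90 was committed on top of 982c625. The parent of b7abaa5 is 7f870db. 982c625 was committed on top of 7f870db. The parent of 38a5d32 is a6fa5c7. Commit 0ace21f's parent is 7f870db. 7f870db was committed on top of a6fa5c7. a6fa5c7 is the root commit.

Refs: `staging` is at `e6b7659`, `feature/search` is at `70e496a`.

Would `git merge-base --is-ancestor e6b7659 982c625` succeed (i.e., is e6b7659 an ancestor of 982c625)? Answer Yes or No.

Ancestors of 982c625: {7f870db, 982c625, a6fa5c7}.
e6b7659 is not in that set, so it is not an ancestor of 982c625.

No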